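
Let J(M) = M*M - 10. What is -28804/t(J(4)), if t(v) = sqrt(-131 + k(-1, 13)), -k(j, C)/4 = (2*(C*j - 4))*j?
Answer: 28804*I*sqrt(267)/267 ≈ 1762.8*I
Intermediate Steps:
J(M) = -10 + M**2 (J(M) = M**2 - 10 = -10 + M**2)
k(j, C) = -4*j*(-8 + 2*C*j) (k(j, C) = -4*2*(C*j - 4)*j = -4*2*(-4 + C*j)*j = -4*(-8 + 2*C*j)*j = -4*j*(-8 + 2*C*j))
t(v) = I*sqrt(267) (t(v) = sqrt(-131 + 8*(-1)*(4 - 1*13*(-1))) = sqrt(-131 + 8*(-1)*(4 + 13)) = sqrt(-131 + 8*(-1)*17) = sqrt(-131 - 136) = sqrt(-267) = I*sqrt(267))
-28804/t(J(4)) = -28804*(-I*sqrt(267)/267) = -(-28804)*I*sqrt(267)/267 = 28804*I*sqrt(267)/267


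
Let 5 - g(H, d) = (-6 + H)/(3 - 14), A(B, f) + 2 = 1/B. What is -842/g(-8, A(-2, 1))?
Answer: -9262/41 ≈ -225.90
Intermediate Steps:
A(B, f) = -2 + 1/B
g(H, d) = 49/11 + H/11 (g(H, d) = 5 - (-6 + H)/(3 - 14) = 5 - (-6 + H)/(-11) = 5 - (-6 + H)*(-1)/11 = 5 - (6/11 - H/11) = 5 + (-6/11 + H/11) = 49/11 + H/11)
-842/g(-8, A(-2, 1)) = -842/(49/11 + (1/11)*(-8)) = -842/(49/11 - 8/11) = -842/41/11 = -842*11/41 = -9262/41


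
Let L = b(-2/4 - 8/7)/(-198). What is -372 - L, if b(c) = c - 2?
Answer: -343745/924 ≈ -372.02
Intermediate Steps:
b(c) = -2 + c
L = 17/924 (L = (-2 + (-2/4 - 8/7))/(-198) = (-2 + (-2*1/4 - 8*1/7))*(-1/198) = (-2 + (-1/2 - 8/7))*(-1/198) = (-2 - 23/14)*(-1/198) = -51/14*(-1/198) = 17/924 ≈ 0.018398)
-372 - L = -372 - 1*17/924 = -372 - 17/924 = -343745/924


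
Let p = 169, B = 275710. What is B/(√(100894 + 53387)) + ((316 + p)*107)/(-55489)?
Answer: -51895/55489 + 275710*√154281/154281 ≈ 701.00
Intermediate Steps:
B/(√(100894 + 53387)) + ((316 + p)*107)/(-55489) = 275710/(√(100894 + 53387)) + ((316 + 169)*107)/(-55489) = 275710/(√154281) + (485*107)*(-1/55489) = 275710*(√154281/154281) + 51895*(-1/55489) = 275710*√154281/154281 - 51895/55489 = -51895/55489 + 275710*√154281/154281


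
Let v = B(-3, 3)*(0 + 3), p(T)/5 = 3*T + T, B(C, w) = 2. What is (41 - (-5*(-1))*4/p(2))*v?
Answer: 243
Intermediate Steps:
p(T) = 20*T (p(T) = 5*(3*T + T) = 5*(4*T) = 20*T)
v = 6 (v = 2*(0 + 3) = 2*3 = 6)
(41 - (-5*(-1))*4/p(2))*v = (41 - (-5*(-1))*4/((20*2)))*6 = (41 - 5*4/40)*6 = (41 - 5*4*(1/40))*6 = (41 - 5/10)*6 = (41 - 1*1/2)*6 = (41 - 1/2)*6 = (81/2)*6 = 243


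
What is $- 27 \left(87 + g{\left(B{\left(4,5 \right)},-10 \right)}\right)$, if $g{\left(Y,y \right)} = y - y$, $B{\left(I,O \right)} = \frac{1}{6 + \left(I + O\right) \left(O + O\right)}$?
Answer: $-2349$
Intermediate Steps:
$B{\left(I,O \right)} = \frac{1}{6 + 2 O \left(I + O\right)}$ ($B{\left(I,O \right)} = \frac{1}{6 + \left(I + O\right) 2 O} = \frac{1}{6 + 2 O \left(I + O\right)}$)
$g{\left(Y,y \right)} = 0$
$- 27 \left(87 + g{\left(B{\left(4,5 \right)},-10 \right)}\right) = - 27 \left(87 + 0\right) = \left(-27\right) 87 = -2349$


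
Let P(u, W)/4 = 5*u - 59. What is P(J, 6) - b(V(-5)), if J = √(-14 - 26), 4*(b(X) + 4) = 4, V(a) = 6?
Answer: -233 + 40*I*√10 ≈ -233.0 + 126.49*I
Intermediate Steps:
b(X) = -3 (b(X) = -4 + (¼)*4 = -4 + 1 = -3)
J = 2*I*√10 (J = √(-40) = 2*I*√10 ≈ 6.3246*I)
P(u, W) = -236 + 20*u (P(u, W) = 4*(5*u - 59) = 4*(-59 + 5*u) = -236 + 20*u)
P(J, 6) - b(V(-5)) = (-236 + 20*(2*I*√10)) - 1*(-3) = (-236 + 40*I*√10) + 3 = -233 + 40*I*√10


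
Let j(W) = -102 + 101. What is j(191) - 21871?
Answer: -21872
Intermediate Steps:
j(W) = -1
j(191) - 21871 = -1 - 21871 = -21872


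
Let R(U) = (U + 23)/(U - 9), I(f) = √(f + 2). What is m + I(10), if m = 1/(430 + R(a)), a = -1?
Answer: 5/2139 + 2*√3 ≈ 3.4664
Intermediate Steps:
I(f) = √(2 + f)
R(U) = (23 + U)/(-9 + U)
m = 5/2139 (m = 1/(430 + (23 - 1)/(-9 - 1)) = 1/(430 + 22/(-10)) = 1/(430 - ⅒*22) = 1/(430 - 11/5) = 1/(2139/5) = 5/2139 ≈ 0.0023375)
m + I(10) = 5/2139 + √(2 + 10) = 5/2139 + √12 = 5/2139 + 2*√3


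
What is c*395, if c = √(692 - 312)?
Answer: 790*√95 ≈ 7700.0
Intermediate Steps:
c = 2*√95 (c = √380 = 2*√95 ≈ 19.494)
c*395 = (2*√95)*395 = 790*√95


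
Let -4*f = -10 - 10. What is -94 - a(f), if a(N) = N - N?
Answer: -94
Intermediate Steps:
f = 5 (f = -(-10 - 10)/4 = -¼*(-20) = 5)
a(N) = 0
-94 - a(f) = -94 - 1*0 = -94 + 0 = -94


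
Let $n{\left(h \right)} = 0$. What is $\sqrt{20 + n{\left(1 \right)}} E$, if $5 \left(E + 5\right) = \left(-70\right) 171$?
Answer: $- 4798 \sqrt{5} \approx -10729.0$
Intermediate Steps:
$E = -2399$ ($E = -5 + \frac{\left(-70\right) 171}{5} = -5 + \frac{1}{5} \left(-11970\right) = -5 - 2394 = -2399$)
$\sqrt{20 + n{\left(1 \right)}} E = \sqrt{20 + 0} \left(-2399\right) = \sqrt{20} \left(-2399\right) = 2 \sqrt{5} \left(-2399\right) = - 4798 \sqrt{5}$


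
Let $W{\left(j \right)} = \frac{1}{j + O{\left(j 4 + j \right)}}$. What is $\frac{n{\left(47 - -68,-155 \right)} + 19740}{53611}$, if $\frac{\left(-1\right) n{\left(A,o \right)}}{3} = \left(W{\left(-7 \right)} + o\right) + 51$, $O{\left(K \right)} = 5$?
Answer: $\frac{40107}{107222} \approx 0.37406$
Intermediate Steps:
$W{\left(j \right)} = \frac{1}{5 + j}$ ($W{\left(j \right)} = \frac{1}{j + 5} = \frac{1}{5 + j}$)
$n{\left(A,o \right)} = - \frac{303}{2} - 3 o$ ($n{\left(A,o \right)} = - 3 \left(\left(\frac{1}{5 - 7} + o\right) + 51\right) = - 3 \left(\left(\frac{1}{-2} + o\right) + 51\right) = - 3 \left(\left(- \frac{1}{2} + o\right) + 51\right) = - 3 \left(\frac{101}{2} + o\right) = - \frac{303}{2} - 3 o$)
$\frac{n{\left(47 - -68,-155 \right)} + 19740}{53611} = \frac{\left(- \frac{303}{2} - -465\right) + 19740}{53611} = \left(\left(- \frac{303}{2} + 465\right) + 19740\right) \frac{1}{53611} = \left(\frac{627}{2} + 19740\right) \frac{1}{53611} = \frac{40107}{2} \cdot \frac{1}{53611} = \frac{40107}{107222}$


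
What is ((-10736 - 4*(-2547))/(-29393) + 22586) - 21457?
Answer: 33185245/29393 ≈ 1129.0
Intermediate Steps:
((-10736 - 4*(-2547))/(-29393) + 22586) - 21457 = ((-10736 - 1*(-10188))*(-1/29393) + 22586) - 21457 = ((-10736 + 10188)*(-1/29393) + 22586) - 21457 = (-548*(-1/29393) + 22586) - 21457 = (548/29393 + 22586) - 21457 = 663870846/29393 - 21457 = 33185245/29393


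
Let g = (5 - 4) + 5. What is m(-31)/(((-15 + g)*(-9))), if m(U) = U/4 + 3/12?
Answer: -5/54 ≈ -0.092593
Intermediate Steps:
g = 6 (g = 1 + 5 = 6)
m(U) = ¼ + U/4 (m(U) = U*(¼) + 3*(1/12) = U/4 + ¼ = ¼ + U/4)
m(-31)/(((-15 + g)*(-9))) = (¼ + (¼)*(-31))/(((-15 + 6)*(-9))) = (¼ - 31/4)/((-9*(-9))) = -15/2/81 = -15/2*1/81 = -5/54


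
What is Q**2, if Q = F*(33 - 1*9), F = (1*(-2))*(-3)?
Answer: 20736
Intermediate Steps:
F = 6 (F = -2*(-3) = 6)
Q = 144 (Q = 6*(33 - 1*9) = 6*(33 - 9) = 6*24 = 144)
Q**2 = 144**2 = 20736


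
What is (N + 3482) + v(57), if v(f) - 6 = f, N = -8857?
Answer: -5312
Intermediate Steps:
v(f) = 6 + f
(N + 3482) + v(57) = (-8857 + 3482) + (6 + 57) = -5375 + 63 = -5312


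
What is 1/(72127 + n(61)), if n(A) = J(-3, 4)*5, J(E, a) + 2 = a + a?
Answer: 1/72157 ≈ 1.3859e-5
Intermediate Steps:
J(E, a) = -2 + 2*a (J(E, a) = -2 + (a + a) = -2 + 2*a)
n(A) = 30 (n(A) = (-2 + 2*4)*5 = (-2 + 8)*5 = 6*5 = 30)
1/(72127 + n(61)) = 1/(72127 + 30) = 1/72157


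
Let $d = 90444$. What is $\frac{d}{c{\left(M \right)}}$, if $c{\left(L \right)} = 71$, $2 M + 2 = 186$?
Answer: $\frac{90444}{71} \approx 1273.9$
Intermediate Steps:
$M = 92$ ($M = -1 + \frac{1}{2} \cdot 186 = -1 + 93 = 92$)
$\frac{d}{c{\left(M \right)}} = \frac{90444}{71}$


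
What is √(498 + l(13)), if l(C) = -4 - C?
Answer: √481 ≈ 21.932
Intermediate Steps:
√(498 + l(13)) = √(498 + (-4 - 1*13)) = √(498 + (-4 - 13)) = √(498 - 17) = √481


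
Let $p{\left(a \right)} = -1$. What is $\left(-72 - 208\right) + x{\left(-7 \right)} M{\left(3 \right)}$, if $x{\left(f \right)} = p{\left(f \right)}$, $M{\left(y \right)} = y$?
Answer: $-283$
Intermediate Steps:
$x{\left(f \right)} = -1$
$\left(-72 - 208\right) + x{\left(-7 \right)} M{\left(3 \right)} = \left(-72 - 208\right) - 3 = -280 - 3 = -283$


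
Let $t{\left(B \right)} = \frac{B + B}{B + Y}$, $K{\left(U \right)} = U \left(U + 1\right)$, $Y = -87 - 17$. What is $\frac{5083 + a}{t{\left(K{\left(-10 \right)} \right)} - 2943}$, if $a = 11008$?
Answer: $- \frac{112637}{20691} \approx -5.4438$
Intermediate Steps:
$Y = -104$ ($Y = -87 - 17 = -104$)
$K{\left(U \right)} = U \left(1 + U\right)$
$t{\left(B \right)} = \frac{2 B}{-104 + B}$ ($t{\left(B \right)} = \frac{B + B}{B - 104} = \frac{2 B}{-104 + B}$)
$\frac{5083 + a}{t{\left(K{\left(-10 \right)} \right)} - 2943} = \frac{5083 + 11008}{\frac{2 \left(- 10 \left(1 - 10\right)\right)}{-104 - 10 \left(1 - 10\right)} - 2943} = \frac{16091}{\frac{2 \left(\left(-10\right) \left(-9\right)\right)}{-104 - -90} - 2943} = \frac{16091}{2 \cdot 90 \frac{1}{-104 + 90} - 2943} = \frac{16091}{2 \cdot 90 \frac{1}{-14} - 2943} = \frac{16091}{2 \cdot 90 \left(- \frac{1}{14}\right) - 2943} = \frac{16091}{- \frac{90}{7} - 2943} = \frac{16091}{- \frac{20691}{7}} = 16091 \left(- \frac{7}{20691}\right) = - \frac{112637}{20691}$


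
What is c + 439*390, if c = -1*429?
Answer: 170781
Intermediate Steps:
c = -429
c + 439*390 = -429 + 439*390 = -429 + 171210 = 170781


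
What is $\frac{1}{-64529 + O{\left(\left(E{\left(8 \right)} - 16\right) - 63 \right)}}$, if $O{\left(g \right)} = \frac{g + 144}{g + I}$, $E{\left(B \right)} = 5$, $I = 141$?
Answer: $- \frac{67}{4323373} \approx -1.5497 \cdot 10^{-5}$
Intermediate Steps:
$O{\left(g \right)} = \frac{144 + g}{141 + g}$ ($O{\left(g \right)} = \frac{g + 144}{g + 141} = \frac{144 + g}{141 + g}$)
$\frac{1}{-64529 + O{\left(\left(E{\left(8 \right)} - 16\right) - 63 \right)}} = \frac{1}{-64529 + \frac{144 + \left(\left(5 - 16\right) - 63\right)}{141 + \left(\left(5 - 16\right) - 63\right)}} = \frac{1}{-64529 + \frac{144 - 74}{141 - 74}} = \frac{1}{-64529 + \frac{1}{67} \cdot 70} = \frac{1}{-64529 + \frac{70}{67}} = \frac{1}{- \frac{4323373}{67}} = - \frac{67}{4323373}$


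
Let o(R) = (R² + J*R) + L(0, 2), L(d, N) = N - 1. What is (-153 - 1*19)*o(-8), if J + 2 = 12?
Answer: 2580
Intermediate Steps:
J = 10 (J = -2 + 12 = 10)
L(d, N) = -1 + N
o(R) = 1 + R² + 10*R (o(R) = (R² + 10*R) + (-1 + 2) = (R² + 10*R) + 1 = 1 + R² + 10*R)
(-153 - 1*19)*o(-8) = (-153 - 1*19)*(1 + (-8)² + 10*(-8)) = (-153 - 19)*(1 + 64 - 80) = -172*(-15) = 2580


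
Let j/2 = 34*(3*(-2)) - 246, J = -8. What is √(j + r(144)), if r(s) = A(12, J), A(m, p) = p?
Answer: 2*I*√227 ≈ 30.133*I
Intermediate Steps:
r(s) = -8
j = -900 (j = 2*(34*(3*(-2)) - 246) = 2*(34*(-6) - 246) = 2*(-204 - 246) = 2*(-450) = -900)
√(j + r(144)) = √(-900 - 8) = √(-908) = 2*I*√227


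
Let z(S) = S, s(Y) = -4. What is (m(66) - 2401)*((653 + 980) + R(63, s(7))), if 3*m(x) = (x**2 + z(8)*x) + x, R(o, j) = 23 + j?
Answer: -1240652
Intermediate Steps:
m(x) = 3*x + x**2/3 (m(x) = ((x**2 + 8*x) + x)/3 = (x**2 + 9*x)/3 = 3*x + x**2/3)
(m(66) - 2401)*((653 + 980) + R(63, s(7))) = ((1/3)*66*(9 + 66) - 2401)*((653 + 980) + (23 - 4)) = ((1/3)*66*75 - 2401)*(1633 + 19) = (1650 - 2401)*1652 = -751*1652 = -1240652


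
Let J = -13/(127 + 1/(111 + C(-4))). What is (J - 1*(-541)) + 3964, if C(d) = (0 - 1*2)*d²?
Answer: 45202143/10034 ≈ 4504.9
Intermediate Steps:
C(d) = -2*d² (C(d) = (0 - 2)*d² = -2*d²)
J = -1027/10034 (J = -13/(127 + 1/(111 - 2*(-4)²)) = -13/(127 + 1/(111 - 2*16)) = -13/(127 + 1/(111 - 32)) = -13/(127 + 1/79) = -13/10034/79 = -13*79/10034 = -1027/10034 ≈ -0.10235)
(J - 1*(-541)) + 3964 = (-1027/10034 - 1*(-541)) + 3964 = (-1027/10034 + 541) + 3964 = 5427367/10034 + 3964 = 45202143/10034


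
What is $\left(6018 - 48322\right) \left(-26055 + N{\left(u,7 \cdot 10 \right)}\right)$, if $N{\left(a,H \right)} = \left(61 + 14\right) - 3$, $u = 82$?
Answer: $1099184832$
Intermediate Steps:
$N{\left(a,H \right)} = 72$ ($N{\left(a,H \right)} = 75 - 3 = 72$)
$\left(6018 - 48322\right) \left(-26055 + N{\left(u,7 \cdot 10 \right)}\right) = \left(6018 - 48322\right) \left(-26055 + 72\right) = \left(-42304\right) \left(-25983\right) = 1099184832$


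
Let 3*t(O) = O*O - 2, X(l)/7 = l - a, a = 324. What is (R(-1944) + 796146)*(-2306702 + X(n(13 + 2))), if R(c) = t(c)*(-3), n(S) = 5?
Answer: 6887525397780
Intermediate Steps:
X(l) = -2268 + 7*l (X(l) = 7*(l - 1*324) = 7*(l - 324) = 7*(-324 + l) = -2268 + 7*l)
t(O) = -2/3 + O**2/3 (t(O) = (O*O - 2)/3 = (O**2 - 2)/3 = (-2 + O**2)/3 = -2/3 + O**2/3)
R(c) = 2 - c**2 (R(c) = (-2/3 + c**2/3)*(-3) = 2 - c**2)
(R(-1944) + 796146)*(-2306702 + X(n(13 + 2))) = ((2 - 1*(-1944)**2) + 796146)*(-2306702 + (-2268 + 7*5)) = ((2 - 1*3779136) + 796146)*(-2306702 + (-2268 + 35)) = ((2 - 3779136) + 796146)*(-2306702 - 2233) = (-3779134 + 796146)*(-2308935) = -2982988*(-2308935) = 6887525397780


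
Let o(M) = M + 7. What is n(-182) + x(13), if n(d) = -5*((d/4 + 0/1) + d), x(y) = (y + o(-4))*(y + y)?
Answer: 3107/2 ≈ 1553.5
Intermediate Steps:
o(M) = 7 + M
x(y) = 2*y*(3 + y) (x(y) = (y + (7 - 4))*(y + y) = (y + 3)*(2*y) = (3 + y)*(2*y) = 2*y*(3 + y))
n(d) = -25*d/4 (n(d) = -5*((d*(¼) + 0*1) + d) = -5*((d/4 + 0) + d) = -5*(d/4 + d) = -25*d/4)
n(-182) + x(13) = -25/4*(-182) + 2*13*(3 + 13) = 2275/2 + 2*13*16 = 2275/2 + 416 = 3107/2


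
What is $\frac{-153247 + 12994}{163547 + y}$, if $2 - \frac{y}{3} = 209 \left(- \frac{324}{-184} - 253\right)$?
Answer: $- \frac{6451638}{14769677} \approx -0.43682$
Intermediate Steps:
$y = \frac{7246515}{46}$ ($y = 6 - 3 \cdot 209 \left(- \frac{324}{-184} - 253\right) = 6 - 3 \cdot 209 \left(\left(-324\right) \left(- \frac{1}{184}\right) - 253\right) = 6 - 3 \cdot 209 \left(\frac{81}{46} - 253\right) = 6 - 3 \cdot 209 \left(- \frac{11557}{46}\right) = 6 - - \frac{7246239}{46} = 6 + \frac{7246239}{46} = \frac{7246515}{46} \approx 1.5753 \cdot 10^{5}$)
$\frac{-153247 + 12994}{163547 + y} = \frac{-153247 + 12994}{163547 + \frac{7246515}{46}} = - \frac{140253}{\frac{14769677}{46}} = \left(-140253\right) \frac{46}{14769677} = - \frac{6451638}{14769677}$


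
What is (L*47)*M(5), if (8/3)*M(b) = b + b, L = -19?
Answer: -13395/4 ≈ -3348.8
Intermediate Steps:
M(b) = 3*b/4 (M(b) = 3*(b + b)/8 = 3*(2*b)/8 = 3*b/4)
(L*47)*M(5) = (-19*47)*((¾)*5) = -893*15/4 = -13395/4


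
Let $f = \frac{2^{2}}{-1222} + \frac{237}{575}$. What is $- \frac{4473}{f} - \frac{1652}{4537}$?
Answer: $- \frac{7130027222689}{651771809} \approx -10939.0$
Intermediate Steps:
$f = \frac{143657}{351325}$ ($f = 4 \left(- \frac{1}{1222}\right) + 237 \cdot \frac{1}{575} = - \frac{2}{611} + \frac{237}{575} = \frac{143657}{351325} \approx 0.4089$)
$- \frac{4473}{f} - \frac{1652}{4537} = - \frac{4473}{\frac{143657}{351325}} - \frac{1652}{4537} = \left(-4473\right) \frac{351325}{143657} - \frac{1652}{4537} = - \frac{1571476725}{143657} - \frac{1652}{4537} = - \frac{7130027222689}{651771809}$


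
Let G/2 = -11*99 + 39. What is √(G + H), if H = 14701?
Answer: √12601 ≈ 112.25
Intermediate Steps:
G = -2100 (G = 2*(-11*99 + 39) = 2*(-1089 + 39) = 2*(-1050) = -2100)
√(G + H) = √(-2100 + 14701) = √12601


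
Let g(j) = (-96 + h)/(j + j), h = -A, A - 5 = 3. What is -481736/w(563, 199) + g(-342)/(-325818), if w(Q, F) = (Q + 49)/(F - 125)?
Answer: -27585414203657/473576463 ≈ -58249.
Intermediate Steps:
A = 8 (A = 5 + 3 = 8)
w(Q, F) = (49 + Q)/(-125 + F)
h = -8 (h = -1*8 = -8)
g(j) = -52/j (g(j) = (-96 - 8)/(j + j) = -104*1/(2*j) = -52/j)
-481736/w(563, 199) + g(-342)/(-325818) = -481736*(-125 + 199)/(49 + 563) - 52/(-342)/(-325818) = -481736/(612/74) - 52*(-1/342)*(-1/325818) = -481736/((1/74)*612) + (26/171)*(-1/325818) = -481736/306/37 - 13/27857439 = -481736*37/306 - 13/27857439 = -8912116/153 - 13/27857439 = -27585414203657/473576463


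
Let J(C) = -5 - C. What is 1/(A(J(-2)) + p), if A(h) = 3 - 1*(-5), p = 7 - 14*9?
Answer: -1/111 ≈ -0.0090090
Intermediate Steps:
p = -119 (p = 7 - 126 = -119)
A(h) = 8 (A(h) = 3 + 5 = 8)
1/(A(J(-2)) + p) = 1/(8 - 119) = 1/(-111) = -1/111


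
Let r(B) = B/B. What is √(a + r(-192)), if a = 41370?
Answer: √41371 ≈ 203.40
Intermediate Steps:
r(B) = 1
√(a + r(-192)) = √(41370 + 1) = √41371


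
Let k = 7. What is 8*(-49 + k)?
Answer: -336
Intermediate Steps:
8*(-49 + k) = 8*(-49 + 7) = 8*(-42) = -336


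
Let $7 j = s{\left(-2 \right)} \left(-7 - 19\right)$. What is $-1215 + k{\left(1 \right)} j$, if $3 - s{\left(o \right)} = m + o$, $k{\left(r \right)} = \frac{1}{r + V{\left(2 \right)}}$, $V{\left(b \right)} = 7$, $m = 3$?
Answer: $- \frac{17023}{14} \approx -1215.9$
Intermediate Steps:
$k{\left(r \right)} = \frac{1}{7 + r}$ ($k{\left(r \right)} = \frac{1}{r + 7} = \frac{1}{7 + r}$)
$s{\left(o \right)} = - o$ ($s{\left(o \right)} = 3 - \left(3 + o\right) = - o$)
$j = - \frac{52}{7}$ ($j = \frac{\left(-1\right) \left(-2\right) \left(-7 - 19\right)}{7} = \frac{2 \left(-26\right)}{7} = \frac{1}{7} \left(-52\right) = - \frac{52}{7} \approx -7.4286$)
$-1215 + k{\left(1 \right)} j = -1215 + \frac{1}{7 + 1} \left(- \frac{52}{7}\right) = -1215 + \frac{1}{8} \left(- \frac{52}{7}\right) = -1215 - \frac{13}{14} = - \frac{17023}{14}$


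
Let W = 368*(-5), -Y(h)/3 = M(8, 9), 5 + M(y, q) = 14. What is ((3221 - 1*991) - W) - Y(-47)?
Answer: 4097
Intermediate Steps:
M(y, q) = 9 (M(y, q) = -5 + 14 = 9)
Y(h) = -27 (Y(h) = -3*9 = -27)
W = -1840
((3221 - 1*991) - W) - Y(-47) = ((3221 - 1*991) - 1*(-1840)) - 1*(-27) = ((3221 - 991) + 1840) + 27 = (2230 + 1840) + 27 = 4070 + 27 = 4097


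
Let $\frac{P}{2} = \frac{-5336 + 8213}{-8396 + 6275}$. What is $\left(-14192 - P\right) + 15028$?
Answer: $\frac{84710}{101} \approx 838.71$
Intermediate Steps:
$P = - \frac{274}{101}$ ($P = 2 \frac{-5336 + 8213}{-8396 + 6275} = 2 \frac{2877}{-2121} = 2 \cdot 2877 \left(- \frac{1}{2121}\right) = 2 \left(- \frac{137}{101}\right) = - \frac{274}{101} \approx -2.7129$)
$\left(-14192 - P\right) + 15028 = \left(-14192 - - \frac{274}{101}\right) + 15028 = \left(-14192 + \frac{274}{101}\right) + 15028 = - \frac{1433118}{101} + 15028 = \frac{84710}{101}$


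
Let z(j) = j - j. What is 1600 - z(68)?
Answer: 1600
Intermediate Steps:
z(j) = 0
1600 - z(68) = 1600 - 1*0 = 1600 + 0 = 1600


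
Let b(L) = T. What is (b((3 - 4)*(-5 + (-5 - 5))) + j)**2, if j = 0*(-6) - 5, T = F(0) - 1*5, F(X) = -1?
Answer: 121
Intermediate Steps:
T = -6 (T = -1 - 1*5 = -1 - 5 = -6)
b(L) = -6
j = -5 (j = 0 - 5 = -5)
(b((3 - 4)*(-5 + (-5 - 5))) + j)**2 = (-6 - 5)**2 = (-11)**2 = 121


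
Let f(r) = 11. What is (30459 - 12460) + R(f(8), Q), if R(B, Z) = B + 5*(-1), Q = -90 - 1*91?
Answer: 18005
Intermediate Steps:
Q = -181 (Q = -90 - 91 = -181)
R(B, Z) = -5 + B (R(B, Z) = B - 5 = -5 + B)
(30459 - 12460) + R(f(8), Q) = (30459 - 12460) + (-5 + 11) = 17999 + 6 = 18005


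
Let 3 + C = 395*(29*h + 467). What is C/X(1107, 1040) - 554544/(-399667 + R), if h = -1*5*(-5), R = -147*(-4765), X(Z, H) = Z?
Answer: 35252059837/83243079 ≈ 423.48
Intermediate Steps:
R = 700455
h = 25 (h = -5*(-5) = 25)
C = 470837 (C = -3 + 395*(29*25 + 467) = -3 + 395*(725 + 467) = -3 + 395*1192 = -3 + 470840 = 470837)
C/X(1107, 1040) - 554544/(-399667 + R) = 470837/1107 - 554544/(-399667 + 700455) = 470837*(1/1107) - 554544/300788 = 470837/1107 - 554544*1/300788 = 470837/1107 - 138636/75197 = 35252059837/83243079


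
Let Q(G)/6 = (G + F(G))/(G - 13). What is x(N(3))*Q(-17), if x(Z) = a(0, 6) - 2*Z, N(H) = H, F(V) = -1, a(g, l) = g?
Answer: -108/5 ≈ -21.600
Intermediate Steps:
Q(G) = 6*(-1 + G)/(-13 + G) (Q(G) = 6*((G - 1)/(G - 13)) = 6*((-1 + G)/(-13 + G)) = 6*(-1 + G)/(-13 + G))
x(Z) = -2*Z (x(Z) = 0 - 2*Z = -2*Z)
x(N(3))*Q(-17) = (-2*3)*(6*(-1 - 17)/(-13 - 17)) = -36*(-18)/(-30) = -36*(-1)*(-18)/30 = -6*18/5 = -108/5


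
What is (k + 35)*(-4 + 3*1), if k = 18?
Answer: -53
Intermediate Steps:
(k + 35)*(-4 + 3*1) = (18 + 35)*(-4 + 3*1) = 53*(-4 + 3) = 53*(-1) = -53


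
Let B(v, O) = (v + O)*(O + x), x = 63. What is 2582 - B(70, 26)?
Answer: -5962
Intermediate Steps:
B(v, O) = (63 + O)*(O + v) (B(v, O) = (v + O)*(O + 63) = (O + v)*(63 + O) = (63 + O)*(O + v))
2582 - B(70, 26) = 2582 - (26**2 + 63*26 + 63*70 + 26*70) = 2582 - (676 + 1638 + 4410 + 1820) = 2582 - 1*8544 = 2582 - 8544 = -5962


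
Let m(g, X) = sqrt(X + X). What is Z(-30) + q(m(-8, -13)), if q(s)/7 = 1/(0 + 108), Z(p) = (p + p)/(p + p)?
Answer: 115/108 ≈ 1.0648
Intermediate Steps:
m(g, X) = sqrt(2)*sqrt(X) (m(g, X) = sqrt(2*X) = sqrt(2)*sqrt(X))
Z(p) = 1 (Z(p) = (2*p)/((2*p)) = (2*p)*(1/(2*p)) = 1)
q(s) = 7/108 (q(s) = 7/(0 + 108) = 7/108)
Z(-30) + q(m(-8, -13)) = 1 + 7/108 = 115/108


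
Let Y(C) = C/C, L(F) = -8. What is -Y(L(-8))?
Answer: -1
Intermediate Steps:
Y(C) = 1
-Y(L(-8)) = -1*1 = -1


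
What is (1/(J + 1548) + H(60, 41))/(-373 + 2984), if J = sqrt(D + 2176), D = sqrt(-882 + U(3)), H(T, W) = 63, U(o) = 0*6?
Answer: 9/373 + 1/(2611*(1548 + sqrt(2176 + 21*I*sqrt(2)))) ≈ 0.024129 - 4.7943e-11*I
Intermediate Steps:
U(o) = 0
D = 21*I*sqrt(2) (D = sqrt(-882 + 0) = sqrt(-882) = 21*I*sqrt(2) ≈ 29.698*I)
J = sqrt(2176 + 21*I*sqrt(2)) (J = sqrt(21*I*sqrt(2) + 2176) = sqrt(2176 + 21*I*sqrt(2)) ≈ 46.649 + 0.3183*I)
(1/(J + 1548) + H(60, 41))/(-373 + 2984) = (1/(sqrt(2176 + 21*I*sqrt(2)) + 1548) + 63)/(-373 + 2984) = (1/(1548 + sqrt(2176 + 21*I*sqrt(2))) + 63)/2611 = (63 + 1/(1548 + sqrt(2176 + 21*I*sqrt(2))))*(1/2611) = 9/373 + 1/(2611*(1548 + sqrt(2176 + 21*I*sqrt(2))))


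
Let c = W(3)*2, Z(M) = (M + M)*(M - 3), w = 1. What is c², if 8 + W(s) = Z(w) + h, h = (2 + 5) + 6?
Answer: 4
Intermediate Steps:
h = 13 (h = 7 + 6 = 13)
Z(M) = 2*M*(-3 + M) (Z(M) = (2*M)*(-3 + M) = 2*M*(-3 + M))
W(s) = 1 (W(s) = -8 + (2*1*(-3 + 1) + 13) = -8 + (2*1*(-2) + 13) = -8 + (-4 + 13) = -8 + 9 = 1)
c = 2 (c = 1*2 = 2)
c² = 2² = 4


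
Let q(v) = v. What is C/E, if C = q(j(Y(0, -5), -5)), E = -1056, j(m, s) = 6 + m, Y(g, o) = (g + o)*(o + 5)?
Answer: -1/176 ≈ -0.0056818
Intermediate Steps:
Y(g, o) = (5 + o)*(g + o) (Y(g, o) = (g + o)*(5 + o) = (5 + o)*(g + o))
C = 6 (C = 6 + ((-5)**2 + 5*0 + 5*(-5) + 0*(-5)) = 6 + (25 + 0 - 25 + 0) = 6 + 0 = 6)
C/E = 6/(-1056) = 6*(-1/1056) = -1/176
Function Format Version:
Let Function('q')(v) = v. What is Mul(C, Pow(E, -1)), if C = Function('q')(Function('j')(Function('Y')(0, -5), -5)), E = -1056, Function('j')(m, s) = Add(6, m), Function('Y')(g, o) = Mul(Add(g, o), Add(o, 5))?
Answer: Rational(-1, 176) ≈ -0.0056818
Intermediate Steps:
Function('Y')(g, o) = Mul(Add(5, o), Add(g, o)) (Function('Y')(g, o) = Mul(Add(g, o), Add(5, o)) = Mul(Add(5, o), Add(g, o)))
C = 6 (C = Add(6, Add(Pow(-5, 2), Mul(5, 0), Mul(5, -5), Mul(0, -5))) = Add(6, Add(25, 0, -25, 0)) = Add(6, 0) = 6)
Mul(C, Pow(E, -1)) = Mul(6, Pow(-1056, -1)) = Mul(6, Rational(-1, 1056)) = Rational(-1, 176)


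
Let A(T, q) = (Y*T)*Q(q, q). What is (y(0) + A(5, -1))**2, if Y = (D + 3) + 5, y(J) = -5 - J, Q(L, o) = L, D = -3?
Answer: 900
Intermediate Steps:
Y = 5 (Y = (-3 + 3) + 5 = 0 + 5 = 5)
A(T, q) = 5*T*q (A(T, q) = (5*T)*q = 5*T*q)
(y(0) + A(5, -1))**2 = ((-5 - 1*0) + 5*5*(-1))**2 = ((-5 + 0) - 25)**2 = (-5 - 25)**2 = (-30)**2 = 900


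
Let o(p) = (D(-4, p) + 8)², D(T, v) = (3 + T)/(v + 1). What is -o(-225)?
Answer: -3214849/50176 ≈ -64.071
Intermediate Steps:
D(T, v) = (3 + T)/(1 + v)
o(p) = (8 - 1/(1 + p))² (o(p) = ((3 - 4)/(1 + p) + 8)² = (-1/(1 + p) + 8)² = (8 - 1/(1 + p))²)
-o(-225) = -(7 + 8*(-225))²/(1 - 225)² = -(7 - 1800)²/(-224)² = -(-1793)²/50176 = -3214849/50176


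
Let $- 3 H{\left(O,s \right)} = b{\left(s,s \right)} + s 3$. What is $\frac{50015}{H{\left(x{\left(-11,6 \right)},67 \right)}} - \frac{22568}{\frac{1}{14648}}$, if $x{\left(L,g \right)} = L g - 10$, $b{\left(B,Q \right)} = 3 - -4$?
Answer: $- \frac{68759971357}{208} \approx -3.3058 \cdot 10^{8}$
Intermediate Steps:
$b{\left(B,Q \right)} = 7$ ($b{\left(B,Q \right)} = 3 + 4 = 7$)
$x{\left(L,g \right)} = -10 + L g$
$H{\left(O,s \right)} = - \frac{7}{3} - s$ ($H{\left(O,s \right)} = - \frac{7 + s 3}{3} = - \frac{7 + 3 s}{3} = - \frac{7}{3} - s$)
$\frac{50015}{H{\left(x{\left(-11,6 \right)},67 \right)}} - \frac{22568}{\frac{1}{14648}} = \frac{50015}{- \frac{7}{3} - 67} - \frac{22568}{\frac{1}{14648}} = \frac{50015}{- \frac{7}{3} - 67} - 22568 \frac{1}{\frac{1}{14648}} = \frac{50015}{- \frac{208}{3}} - 330576064 = 50015 \left(- \frac{3}{208}\right) - 330576064 = - \frac{150045}{208} - 330576064 = - \frac{68759971357}{208}$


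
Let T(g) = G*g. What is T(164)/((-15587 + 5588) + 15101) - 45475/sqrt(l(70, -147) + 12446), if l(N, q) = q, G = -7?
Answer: -574/2551 - 45475*sqrt(251)/1757 ≈ -410.28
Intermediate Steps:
T(g) = -7*g
T(164)/((-15587 + 5588) + 15101) - 45475/sqrt(l(70, -147) + 12446) = (-7*164)/((-15587 + 5588) + 15101) - 45475/sqrt(-147 + 12446) = -1148/(-9999 + 15101) - 45475*sqrt(251)/1757 = -1148/5102 - 45475*sqrt(251)/1757 = -1148*1/5102 - 45475*sqrt(251)/1757 = -574/2551 - 45475*sqrt(251)/1757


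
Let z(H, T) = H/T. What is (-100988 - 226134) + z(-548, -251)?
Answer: -82107074/251 ≈ -3.2712e+5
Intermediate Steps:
(-100988 - 226134) + z(-548, -251) = (-100988 - 226134) - 548/(-251) = -327122 - 548*(-1/251) = -327122 + 548/251 = -82107074/251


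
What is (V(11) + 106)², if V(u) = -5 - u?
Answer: 8100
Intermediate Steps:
(V(11) + 106)² = ((-5 - 1*11) + 106)² = ((-5 - 11) + 106)² = (-16 + 106)² = 90² = 8100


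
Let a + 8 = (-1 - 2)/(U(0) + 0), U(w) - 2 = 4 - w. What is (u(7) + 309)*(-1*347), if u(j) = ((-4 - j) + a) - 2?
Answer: -199525/2 ≈ -99763.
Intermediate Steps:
U(w) = 6 - w (U(w) = 2 + (4 - w) = 6 - w)
a = -17/2 (a = -8 + (-1 - 2)/((6 - 1*0) + 0) = -8 - 3/((6 + 0) + 0) = -8 - 3/(6 + 0) = -8 - 3/6 = -8 - 3*⅙ = -8 - ½ = -17/2 ≈ -8.5000)
u(j) = -29/2 - j (u(j) = ((-4 - j) - 17/2) - 2 = (-25/2 - j) - 2 = -29/2 - j)
(u(7) + 309)*(-1*347) = ((-29/2 - 1*7) + 309)*(-1*347) = ((-29/2 - 7) + 309)*(-347) = (-43/2 + 309)*(-347) = (575/2)*(-347) = -199525/2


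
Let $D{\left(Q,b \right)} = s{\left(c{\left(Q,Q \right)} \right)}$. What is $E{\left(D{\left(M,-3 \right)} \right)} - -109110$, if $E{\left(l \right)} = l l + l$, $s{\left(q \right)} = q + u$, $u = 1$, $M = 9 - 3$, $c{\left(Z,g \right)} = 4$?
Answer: $109140$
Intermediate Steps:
$M = 6$
$s{\left(q \right)} = 1 + q$ ($s{\left(q \right)} = q + 1 = 1 + q$)
$D{\left(Q,b \right)} = 5$ ($D{\left(Q,b \right)} = 1 + 4 = 5$)
$E{\left(l \right)} = l + l^{2}$ ($E{\left(l \right)} = l^{2} + l = l + l^{2}$)
$E{\left(D{\left(M,-3 \right)} \right)} - -109110 = 5 \left(1 + 5\right) - -109110 = 5 \cdot 6 + 109110 = 30 + 109110 = 109140$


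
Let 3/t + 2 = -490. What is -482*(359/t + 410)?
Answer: 28180612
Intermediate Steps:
t = -1/164 (t = 3/(-2 - 490) = 3/(-492) = 3*(-1/492) = -1/164 ≈ -0.0060976)
-482*(359/t + 410) = -482*(359/(-1/164) + 410) = -482*(359*(-164) + 410) = -482*(-58876 + 410) = -482*(-58466) = 28180612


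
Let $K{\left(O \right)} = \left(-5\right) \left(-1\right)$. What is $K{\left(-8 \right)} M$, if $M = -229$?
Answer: $-1145$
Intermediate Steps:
$K{\left(O \right)} = 5$
$K{\left(-8 \right)} M = 5 \left(-229\right) = -1145$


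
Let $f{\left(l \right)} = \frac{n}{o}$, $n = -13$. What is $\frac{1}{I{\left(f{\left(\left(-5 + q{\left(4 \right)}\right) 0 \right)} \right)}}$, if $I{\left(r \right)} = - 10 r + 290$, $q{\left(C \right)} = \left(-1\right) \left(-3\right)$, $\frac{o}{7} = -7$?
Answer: $\frac{49}{14080} \approx 0.0034801$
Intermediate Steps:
$o = -49$ ($o = 7 \left(-7\right) = -49$)
$q{\left(C \right)} = 3$
$f{\left(l \right)} = \frac{13}{49}$ ($f{\left(l \right)} = - \frac{13}{-49} = \left(-13\right) \left(- \frac{1}{49}\right) = \frac{13}{49}$)
$I{\left(r \right)} = 290 - 10 r$
$\frac{1}{I{\left(f{\left(\left(-5 + q{\left(4 \right)}\right) 0 \right)} \right)}} = \frac{1}{290 - \frac{130}{49}} = \frac{1}{\frac{14080}{49}} = \frac{49}{14080}$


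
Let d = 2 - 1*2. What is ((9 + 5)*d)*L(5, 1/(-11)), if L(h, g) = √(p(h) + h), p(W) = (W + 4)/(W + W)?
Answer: 0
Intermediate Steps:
d = 0 (d = 2 - 2 = 0)
p(W) = (4 + W)/(2*W) (p(W) = (4 + W)/((2*W)) = (4 + W)*(1/(2*W)) = (4 + W)/(2*W))
L(h, g) = √(h + (4 + h)/(2*h)) (L(h, g) = √((4 + h)/(2*h) + h) = √(h + (4 + h)/(2*h)))
((9 + 5)*d)*L(5, 1/(-11)) = ((9 + 5)*0)*(√(2 + 4*5 + 8/5)/2) = (14*0)*(√(2 + 20 + 8*(⅕))/2) = 0*(√(2 + 20 + 8/5)/2) = 0*(√(118/5)/2) = 0*((√590/5)/2) = 0*(√590/10) = 0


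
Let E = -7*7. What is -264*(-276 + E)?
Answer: 85800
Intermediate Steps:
E = -49
-264*(-276 + E) = -264*(-276 - 49) = -264*(-325) = 85800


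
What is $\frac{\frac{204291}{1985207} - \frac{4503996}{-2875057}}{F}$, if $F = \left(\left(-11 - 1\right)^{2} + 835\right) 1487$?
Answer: $\frac{9528712656759}{8308945636894375627} \approx 1.1468 \cdot 10^{-6}$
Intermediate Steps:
$F = 1455773$ ($F = \left(\left(-11 - 1\right)^{2} + 835\right) 1487 = \left(\left(-12\right)^{2} + 835\right) 1487 = \left(144 + 835\right) 1487 = 979 \cdot 1487 = 1455773$)
$\frac{\frac{204291}{1985207} - \frac{4503996}{-2875057}}{F} = \frac{\frac{204291}{1985207} - \frac{4503996}{-2875057}}{1455773} = \left(204291 \cdot \frac{1}{1985207} - - \frac{4503996}{2875057}\right) \frac{1}{1455773} = \left(\frac{204291}{1985207} + \frac{4503996}{2875057}\right) \frac{1}{1455773} = \frac{9528712656759}{5707583281799} \cdot \frac{1}{1455773} = \frac{9528712656759}{8308945636894375627}$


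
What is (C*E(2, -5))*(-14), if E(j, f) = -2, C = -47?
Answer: -1316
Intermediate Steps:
(C*E(2, -5))*(-14) = -47*(-2)*(-14) = 94*(-14) = -1316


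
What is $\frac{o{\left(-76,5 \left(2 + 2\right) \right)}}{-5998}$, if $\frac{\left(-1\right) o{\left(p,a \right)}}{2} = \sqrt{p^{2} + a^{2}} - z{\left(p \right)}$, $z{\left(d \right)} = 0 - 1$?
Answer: $\frac{1}{2999} + \frac{4 \sqrt{386}}{2999} \approx 0.026538$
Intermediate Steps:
$z{\left(d \right)} = -1$
$o{\left(p,a \right)} = -2 - 2 \sqrt{a^{2} + p^{2}}$ ($o{\left(p,a \right)} = - 2 \left(\sqrt{p^{2} + a^{2}} - -1\right) = - 2 \left(\sqrt{a^{2} + p^{2}} + 1\right) = - 2 \left(1 + \sqrt{a^{2} + p^{2}}\right) = -2 - 2 \sqrt{a^{2} + p^{2}}$)
$\frac{o{\left(-76,5 \left(2 + 2\right) \right)}}{-5998} = \frac{-2 - 2 \sqrt{\left(5 \left(2 + 2\right)\right)^{2} + \left(-76\right)^{2}}}{-5998} = \left(-2 - 2 \sqrt{\left(5 \cdot 4\right)^{2} + 5776}\right) \left(- \frac{1}{5998}\right) = \left(-2 - 2 \sqrt{20^{2} + 5776}\right) \left(- \frac{1}{5998}\right) = \left(-2 - 2 \sqrt{400 + 5776}\right) \left(- \frac{1}{5998}\right) = \left(-2 - 2 \sqrt{6176}\right) \left(- \frac{1}{5998}\right) = \left(-2 - 2 \cdot 4 \sqrt{386}\right) \left(- \frac{1}{5998}\right) = \left(-2 - 8 \sqrt{386}\right) \left(- \frac{1}{5998}\right) = \frac{1}{2999} + \frac{4 \sqrt{386}}{2999}$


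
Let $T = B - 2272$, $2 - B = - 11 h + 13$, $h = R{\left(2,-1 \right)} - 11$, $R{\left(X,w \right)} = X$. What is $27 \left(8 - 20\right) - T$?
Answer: $2058$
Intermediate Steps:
$h = -9$ ($h = 2 - 11 = -9$)
$B = -110$ ($B = 2 - \left(\left(-11\right) \left(-9\right) + 13\right) = 2 - \left(99 + 13\right) = 2 - 112 = -110$)
$T = -2382$ ($T = -110 - 2272 = -2382$)
$27 \left(8 - 20\right) - T = 27 \left(8 - 20\right) - -2382 = 27 \left(-12\right) + 2382 = -324 + 2382 = 2058$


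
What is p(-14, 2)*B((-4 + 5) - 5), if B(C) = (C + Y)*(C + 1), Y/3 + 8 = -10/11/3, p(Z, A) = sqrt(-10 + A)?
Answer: 1908*I*sqrt(2)/11 ≈ 245.3*I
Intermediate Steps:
Y = -274/11 (Y = -24 + 3*(-10/11/3) = -24 + 3*(-10*1/11*(1/3)) = -24 + 3*(-10/11*1/3) = -24 + 3*(-10/33) = -24 - 10/11 = -274/11 ≈ -24.909)
B(C) = (1 + C)*(-274/11 + C) (B(C) = (C - 274/11)*(C + 1) = (-274/11 + C)*(1 + C) = (1 + C)*(-274/11 + C))
p(-14, 2)*B((-4 + 5) - 5) = sqrt(-10 + 2)*(-274/11 + ((-4 + 5) - 5)**2 - 263*((-4 + 5) - 5)/11) = sqrt(-8)*(-274/11 + (1 - 5)**2 - 263*(1 - 5)/11) = (2*I*sqrt(2))*(-274/11 + (-4)**2 - 263/11*(-4)) = (2*I*sqrt(2))*(-274/11 + 16 + 1052/11) = (2*I*sqrt(2))*(954/11) = 1908*I*sqrt(2)/11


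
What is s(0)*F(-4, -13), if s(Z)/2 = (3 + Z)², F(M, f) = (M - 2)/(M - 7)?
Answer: 108/11 ≈ 9.8182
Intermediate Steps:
F(M, f) = (-2 + M)/(-7 + M)
s(Z) = 2*(3 + Z)²
s(0)*F(-4, -13) = (2*(3 + 0)²)*((-2 - 4)/(-7 - 4)) = (2*3²)*(-6/(-11)) = (2*9)*(-1/11*(-6)) = 18*(6/11) = 108/11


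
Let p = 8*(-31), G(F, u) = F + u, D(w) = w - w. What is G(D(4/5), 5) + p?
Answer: -243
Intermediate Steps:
D(w) = 0
p = -248
G(D(4/5), 5) + p = (0 + 5) - 248 = 5 - 248 = -243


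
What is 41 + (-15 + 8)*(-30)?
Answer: 251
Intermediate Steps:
41 + (-15 + 8)*(-30) = 41 - 7*(-30) = 41 + 210 = 251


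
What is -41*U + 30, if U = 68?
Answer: -2758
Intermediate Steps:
-41*U + 30 = -41*68 + 30 = -2788 + 30 = -2758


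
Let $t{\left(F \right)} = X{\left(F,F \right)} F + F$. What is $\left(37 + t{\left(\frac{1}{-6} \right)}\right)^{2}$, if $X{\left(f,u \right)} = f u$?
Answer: $\frac{63282025}{46656} \approx 1356.4$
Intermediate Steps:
$t{\left(F \right)} = F + F^{3}$ ($t{\left(F \right)} = F F F + F = F^{2} F + F = F^{3} + F = F + F^{3}$)
$\left(37 + t{\left(\frac{1}{-6} \right)}\right)^{2} = \left(37 + \left(\frac{1}{-6} + \left(\frac{1}{-6}\right)^{3}\right)\right)^{2} = \left(37 - \left(\frac{1}{6} - \left(- \frac{1}{6}\right)^{3}\right)\right)^{2} = \left(37 - \frac{37}{216}\right)^{2} = \left(\frac{7955}{216}\right)^{2} = \frac{63282025}{46656}$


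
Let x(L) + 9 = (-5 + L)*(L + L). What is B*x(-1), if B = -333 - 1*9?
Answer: -1026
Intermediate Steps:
B = -342 (B = -333 - 9 = -342)
x(L) = -9 + 2*L*(-5 + L) (x(L) = -9 + (-5 + L)*(L + L) = -9 + (-5 + L)*(2*L) = -9 + 2*L*(-5 + L))
B*x(-1) = -342*(-9 - 10*(-1) + 2*(-1)**2) = -342*(-9 + 10 + 2*1) = -342*(-9 + 10 + 2) = -342*3 = -1026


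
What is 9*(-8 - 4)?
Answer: -108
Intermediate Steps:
9*(-8 - 4) = 9*(-12) = -108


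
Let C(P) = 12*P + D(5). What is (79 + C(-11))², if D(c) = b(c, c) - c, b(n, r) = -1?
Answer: 3481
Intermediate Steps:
D(c) = -1 - c
C(P) = -6 + 12*P (C(P) = 12*P + (-1 - 1*5) = 12*P + (-1 - 5) = 12*P - 6 = -6 + 12*P)
(79 + C(-11))² = (79 + (-6 + 12*(-11)))² = (79 + (-6 - 132))² = (79 - 138)² = (-59)² = 3481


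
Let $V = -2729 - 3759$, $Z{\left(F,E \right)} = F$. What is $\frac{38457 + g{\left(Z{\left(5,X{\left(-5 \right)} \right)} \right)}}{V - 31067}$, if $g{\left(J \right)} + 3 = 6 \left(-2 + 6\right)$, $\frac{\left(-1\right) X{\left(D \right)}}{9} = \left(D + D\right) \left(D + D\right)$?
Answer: $- \frac{38478}{37555} \approx -1.0246$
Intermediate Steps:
$X{\left(D \right)} = - 36 D^{2}$ ($X{\left(D \right)} = - 9 \left(D + D\right) \left(D + D\right) = - 9 \cdot 2 D 2 D = - 9 \cdot 4 D^{2} = - 36 D^{2}$)
$g{\left(J \right)} = 21$ ($g{\left(J \right)} = -3 + 6 \left(-2 + 6\right) = -3 + 6 \cdot 4 = -3 + 24 = 21$)
$V = -6488$
$\frac{38457 + g{\left(Z{\left(5,X{\left(-5 \right)} \right)} \right)}}{V - 31067} = \frac{38457 + 21}{-6488 - 31067} = \frac{38478}{-37555} = 38478 \left(- \frac{1}{37555}\right) = - \frac{38478}{37555}$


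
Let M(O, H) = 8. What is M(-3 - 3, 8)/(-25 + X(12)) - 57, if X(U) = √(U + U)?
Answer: -34457/601 - 16*√6/601 ≈ -57.398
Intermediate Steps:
X(U) = √2*√U (X(U) = √(2*U) = √2*√U)
M(-3 - 3, 8)/(-25 + X(12)) - 57 = 8/(-25 + √2*√12) - 57 = 8/(-25 + √2*(2*√3)) - 57 = 8/(-25 + 2*√6) - 57 = -57 + 8/(-25 + 2*√6)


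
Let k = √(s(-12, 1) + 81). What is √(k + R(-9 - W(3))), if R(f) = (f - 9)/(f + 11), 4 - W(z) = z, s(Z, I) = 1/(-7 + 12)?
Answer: √(-475 + 5*√2030)/5 ≈ 3.1605*I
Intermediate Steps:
s(Z, I) = ⅕ (s(Z, I) = 1/5 = ⅕)
W(z) = 4 - z
k = √2030/5 (k = √(⅕ + 81) = √(406/5) = √2030/5 ≈ 9.0111)
R(f) = (-9 + f)/(11 + f)
√(k + R(-9 - W(3))) = √(√2030/5 + (-9 + (-9 - (4 - 1*3)))/(11 + (-9 - (4 - 1*3)))) = √(√2030/5 + (-9 + (-9 - (4 - 3)))/(11 + (-9 - (4 - 3)))) = √(√2030/5 + (-9 + (-9 - 1*1))/(11 + (-9 - 1*1))) = √(√2030/5 + (-9 + (-9 - 1))/(11 + (-9 - 1))) = √(√2030/5 + (-9 - 10)/(11 - 10)) = √(√2030/5 - 19/1) = √(√2030/5 + 1*(-19)) = √(√2030/5 - 19) = √(-19 + √2030/5)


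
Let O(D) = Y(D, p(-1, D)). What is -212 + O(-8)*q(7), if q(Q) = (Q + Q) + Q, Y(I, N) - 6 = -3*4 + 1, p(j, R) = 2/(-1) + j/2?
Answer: -317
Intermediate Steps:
p(j, R) = -2 + j/2 (p(j, R) = 2*(-1) + j*(½) = -2 + j/2)
Y(I, N) = -5 (Y(I, N) = 6 + (-3*4 + 1) = 6 + (-12 + 1) = 6 - 11 = -5)
O(D) = -5
q(Q) = 3*Q (q(Q) = 2*Q + Q = 3*Q)
-212 + O(-8)*q(7) = -212 - 15*7 = -212 - 5*21 = -212 - 105 = -317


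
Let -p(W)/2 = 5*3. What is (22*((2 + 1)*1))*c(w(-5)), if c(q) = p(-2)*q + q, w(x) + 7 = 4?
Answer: 5742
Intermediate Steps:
w(x) = -3 (w(x) = -7 + 4 = -3)
p(W) = -30 (p(W) = -10*3 = -2*15 = -30)
c(q) = -29*q (c(q) = -30*q + q = -29*q)
(22*((2 + 1)*1))*c(w(-5)) = (22*((2 + 1)*1))*(-29*(-3)) = (22*(3*1))*87 = (22*3)*87 = 66*87 = 5742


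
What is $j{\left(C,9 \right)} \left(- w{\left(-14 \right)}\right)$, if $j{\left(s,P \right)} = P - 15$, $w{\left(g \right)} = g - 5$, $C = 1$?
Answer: $-114$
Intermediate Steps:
$w{\left(g \right)} = -5 + g$
$j{\left(s,P \right)} = -15 + P$
$j{\left(C,9 \right)} \left(- w{\left(-14 \right)}\right) = \left(-15 + 9\right) \left(- (-5 - 14)\right) = - 6 \left(\left(-1\right) \left(-19\right)\right) = \left(-6\right) 19 = -114$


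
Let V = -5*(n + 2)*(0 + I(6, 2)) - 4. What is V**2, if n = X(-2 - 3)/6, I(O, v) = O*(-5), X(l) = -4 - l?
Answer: 103041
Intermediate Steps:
I(O, v) = -5*O
n = 1/6 (n = (-4 - (-2 - 3))/6 = (-4 - 1*(-5))*(1/6) = (-4 + 5)*(1/6) = 1*(1/6) = 1/6 ≈ 0.16667)
V = 321 (V = -5*(1/6 + 2)*(0 - 5*6) - 4 = -65*(0 - 30)/6 - 4 = -65*(-30)/6 - 4 = -5*(-65) - 4 = 325 - 4 = 321)
V**2 = 321**2 = 103041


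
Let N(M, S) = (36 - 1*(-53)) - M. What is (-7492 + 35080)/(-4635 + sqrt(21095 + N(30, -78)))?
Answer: -127870380/21462071 - 27588*sqrt(21154)/21462071 ≈ -6.1449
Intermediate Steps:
N(M, S) = 89 - M (N(M, S) = (36 + 53) - M = 89 - M)
(-7492 + 35080)/(-4635 + sqrt(21095 + N(30, -78))) = (-7492 + 35080)/(-4635 + sqrt(21095 + (89 - 1*30))) = 27588/(-4635 + sqrt(21095 + (89 - 30))) = 27588/(-4635 + sqrt(21095 + 59)) = 27588/(-4635 + sqrt(21154))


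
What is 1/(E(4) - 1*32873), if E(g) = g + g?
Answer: -1/32865 ≈ -3.0428e-5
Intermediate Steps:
E(g) = 2*g
1/(E(4) - 1*32873) = 1/(2*4 - 1*32873) = 1/(8 - 32873) = 1/(-32865) = -1/32865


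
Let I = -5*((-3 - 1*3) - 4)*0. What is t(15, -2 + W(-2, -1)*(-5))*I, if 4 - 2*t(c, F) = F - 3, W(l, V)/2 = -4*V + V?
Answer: 0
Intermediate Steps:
W(l, V) = -6*V (W(l, V) = 2*(-4*V + V) = 2*(-3*V) = -6*V)
t(c, F) = 7/2 - F/2 (t(c, F) = 2 - (F - 3)/2 = 2 - (-3 + F)/2 = 2 + (3/2 - F/2) = 7/2 - F/2)
I = 0 (I = -5*((-3 - 3) - 4)*0 = -5*(-6 - 4)*0 = -(-50)*0 = -5*0 = 0)
t(15, -2 + W(-2, -1)*(-5))*I = (7/2 - (-2 - 6*(-1)*(-5))/2)*0 = (7/2 - (-2 + 6*(-5))/2)*0 = (7/2 - (-2 - 30)/2)*0 = (7/2 - 1/2*(-32))*0 = (7/2 + 16)*0 = (39/2)*0 = 0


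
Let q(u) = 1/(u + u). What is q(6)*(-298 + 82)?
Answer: -18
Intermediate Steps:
q(u) = 1/(2*u)
q(6)*(-298 + 82) = ((½)/6)*(-298 + 82) = ((½)*(⅙))*(-216) = (1/12)*(-216) = -18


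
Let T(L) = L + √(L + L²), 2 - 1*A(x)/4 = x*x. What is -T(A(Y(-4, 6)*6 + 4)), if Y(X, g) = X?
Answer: 1592 - 2*√633218 ≈ 0.50008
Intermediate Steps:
A(x) = 8 - 4*x² (A(x) = 8 - 4*x*x = 8 - 4*x²)
-T(A(Y(-4, 6)*6 + 4)) = -((8 - 4*(-4*6 + 4)²) + √((8 - 4*(-4*6 + 4)²)*(1 + (8 - 4*(-4*6 + 4)²)))) = -((8 - 4*(-24 + 4)²) + √((8 - 4*(-24 + 4)²)*(1 + (8 - 4*(-24 + 4)²)))) = -((8 - 4*(-20)²) + √((8 - 4*(-20)²)*(1 + (8 - 4*(-20)²)))) = -((8 - 4*400) + √((8 - 4*400)*(1 + (8 - 4*400)))) = -((8 - 1600) + √((8 - 1600)*(1 + (8 - 1600)))) = -(-1592 + √(-1592*(1 - 1592))) = -(-1592 + √(-1592*(-1591))) = -(-1592 + √2532872) = -(-1592 + 2*√633218) = 1592 - 2*√633218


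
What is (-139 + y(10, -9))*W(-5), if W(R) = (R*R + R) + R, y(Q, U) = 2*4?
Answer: -1965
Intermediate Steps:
y(Q, U) = 8
W(R) = R**2 + 2*R (W(R) = (R**2 + R) + R = (R + R**2) + R = R**2 + 2*R)
(-139 + y(10, -9))*W(-5) = (-139 + 8)*(-5*(2 - 5)) = -(-655)*(-3) = -131*15 = -1965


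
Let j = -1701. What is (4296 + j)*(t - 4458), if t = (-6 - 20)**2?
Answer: -9814290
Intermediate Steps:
t = 676 (t = (-26)**2 = 676)
(4296 + j)*(t - 4458) = (4296 - 1701)*(676 - 4458) = 2595*(-3782) = -9814290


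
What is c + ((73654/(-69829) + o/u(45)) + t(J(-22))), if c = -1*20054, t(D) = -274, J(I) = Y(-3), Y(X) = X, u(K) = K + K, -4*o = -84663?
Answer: -56125421237/2793160 ≈ -20094.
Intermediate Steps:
o = 84663/4 (o = -¼*(-84663) = 84663/4 ≈ 21166.)
u(K) = 2*K
J(I) = -3
c = -20054
c + ((73654/(-69829) + o/u(45)) + t(J(-22))) = -20054 + ((73654/(-69829) + 84663/(4*((2*45)))) - 274) = -20054 + ((73654*(-1/69829) + (84663/4)/90) - 274) = -20054 + ((-73654/69829 + (84663/4)*(1/90)) - 274) = -20054 + ((-73654/69829 + 9407/40) - 274) = -20054 + (653935243/2793160 - 274) = -20054 - 111390597/2793160 = -56125421237/2793160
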